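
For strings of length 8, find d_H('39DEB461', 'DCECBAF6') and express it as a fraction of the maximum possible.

Differing positions: 1, 2, 3, 4, 6, 7, 8. Hamming distance = 7. The maximum possible Hamming distance for length-8 strings is 8, so d_H/8 = 7/8 = 0.875.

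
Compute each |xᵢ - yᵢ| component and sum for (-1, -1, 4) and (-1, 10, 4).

Σ|x_i - y_i| = |-1 - (-1)| + |-1 - 10| + |4 - 4| = 0 + 11 + 0 = 11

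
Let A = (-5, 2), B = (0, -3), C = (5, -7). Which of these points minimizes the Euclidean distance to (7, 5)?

Distances: d(A) ≈ 12.3693, d(B) ≈ 10.6301, d(C) ≈ 12.1655. Nearest: B = (0, -3) with distance 10.6301.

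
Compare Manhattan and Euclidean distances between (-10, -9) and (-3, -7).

L1 = |-10 - (-3)| + |-9 - (-7)| = 7 + 2 = 9
L2 = √(7² + 2²) = √53 ≈ 7.2801
L1 ≥ L2 always (equality iff movement is along one axis); L1 > L2 here.
Ratio L1/L2 = 9/√53 ≈ 1.2362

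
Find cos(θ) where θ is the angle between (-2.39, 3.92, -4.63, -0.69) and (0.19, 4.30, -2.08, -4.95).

With u = (-2.39, 3.92, -4.63, -0.69), v = (0.19, 4.30, -2.08, -4.95):
u·v = (-2.39)·0.19 + 3.92·4.3 + (-4.63)·(-2.08) + (-0.69)·(-4.95) = (-0.4541) + 16.856 + 9.6304 + 3.4155 = 29.4478.
|u| = √((-2.39)² + 3.92² + (-4.63)² + (-0.69)²) = √(5.7121 + 15.3664 + 21.4369 + 0.4761) = √42.9915, |v| = √(0.19² + 4.3² + (-2.08)² + (-4.95)²) = √(0.0361 + 18.49 + 4.3264 + 24.5025) = √47.355.
cos θ = (u·v)/(|u||v|) = 29.4478/(√42.9915·√47.355) ≈ 0.6526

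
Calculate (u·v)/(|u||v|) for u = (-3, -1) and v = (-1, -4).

With u = (-3, -1), v = (-1, -4):
u·v = (-3)·(-1) + (-1)·(-4) = 3 + 4 = 7.
|u| = √((-3)² + (-1)²) = √10, |v| = √((-1)² + (-4)²) = √17, so |u||v| = √(10·17) = √170.
cos θ = (u·v)/(|u||v|) = 7/√170 ≈ 0.5369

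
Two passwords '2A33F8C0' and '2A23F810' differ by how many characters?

Differing positions: 3, 7. Hamming distance = 2.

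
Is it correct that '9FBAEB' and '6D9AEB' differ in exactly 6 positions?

Differing positions: 1, 2, 3. Hamming distance = 3, so the claim that d_H = 6 is false.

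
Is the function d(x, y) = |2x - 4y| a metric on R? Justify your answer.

No. d fails symmetry: d(5, 2) = |2·5 - 4·2| = |2| = 2, but d(2, 5) = |2·2 - 4·5| = |-16| = 16. Since 2 ≠ 16, d(x,y) ≠ d(y,x) in general.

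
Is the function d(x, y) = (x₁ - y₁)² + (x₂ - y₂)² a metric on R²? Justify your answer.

No. The squared Euclidean distance fails the triangle inequality. Counterexample: x = (0, 0), y = (2, 4), z = (4, 8). d(x,z) = 4² + 8² = 80, but d(x,y) + d(y,z) = (2² + 4²) + (2² + 4²) = 20 + 20 = 40. Since 80 > 40, the triangle inequality is violated. (Note: √d, the ordinary Euclidean distance, IS a metric.)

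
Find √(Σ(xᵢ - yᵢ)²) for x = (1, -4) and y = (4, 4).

√(Σ(x_i - y_i)²) = √((1 - 4)² + (-4 - 4)²)
= √((-3)² + (-8)²) = √(9 + 64) = √73 ≈ 8.544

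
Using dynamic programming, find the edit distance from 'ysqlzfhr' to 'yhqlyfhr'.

Let D[i][j] be the edit distance between the first i characters of 'ysqlzfhr' and the first j characters of 'yhqlyfhr', with D[i][0] = i, D[0][j] = j, and D[i][j] = D[i-1][j-1] if the characters match, else 1 + min(D[i-1][j], D[i][j-1], D[i-1][j-1]). Filling the table (rows: prefixes of 'ysqlzfhr', columns: prefixes of 'yhqlyfhr'):
     ε  y  h  q  l  y  f  h  r
  ε  0  1  2  3  4  5  6  7  8
  y  1  0  1  2  3  4  5  6  7
  s  2  1  1  2  3  4  5  6  7
  q  3  2  2  1  2  3  4  5  6
  l  4  3  3  2  1  2  3  4  5
  z  5  4  4  3  2  2  3  4  5
  f  6  5  5  4  3  3  2  3  4
  h  7  6  5  5  4  4  3  2  3
  r  8  7  6  6  5  5  4  3  2
The bottom-right entry gives D[8][8] = 2, so no sequence of fewer than 2 edits works. Backtracking through the table gives one optimal edit sequence (2 edits):
  ysqlzfhr → yhqlzfhr (sub s→h @2)
  yhqlzfhr → yhqlyfhr (sub z→y @5)
Edit distance = 2.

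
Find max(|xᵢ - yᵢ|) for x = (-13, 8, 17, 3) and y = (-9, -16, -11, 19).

max(|x_i - y_i|) = max(|-13 - (-9)|, |8 - (-16)|, |17 - (-11)|, |3 - 19|) = max(4, 24, 28, 16) = 28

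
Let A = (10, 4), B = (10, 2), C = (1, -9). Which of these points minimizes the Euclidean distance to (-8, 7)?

Distances: d(A) ≈ 18.2483, d(B) ≈ 18.6815, d(C) ≈ 18.3576. Nearest: A = (10, 4) with distance 18.2483.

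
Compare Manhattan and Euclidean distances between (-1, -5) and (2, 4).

L1 = |-1 - 2| + |-5 - 4| = 3 + 9 = 12
L2 = √(3² + 9²) = √90 ≈ 9.4868
L1 ≥ L2 always (equality iff movement is along one axis); L1 > L2 here.
Ratio L1/L2 = 12/√90 ≈ 1.2649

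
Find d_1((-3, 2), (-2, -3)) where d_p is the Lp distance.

Σ|x_i - y_i| = |-3 - (-2)| + |2 - (-3)| = 1 + 5 = 6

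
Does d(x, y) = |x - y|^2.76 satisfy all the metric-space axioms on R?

No. d(x,y) = |x-y|^2.76 fails the triangle inequality since p = 2.76 > 1. Counterexample: x = 0, y = 8, z = 11. d(x,z) = |0 - 11|^2.76 = 11^2.76 ≈ 748.5896, but d(x,y) + d(y,z) = 8^2.76 + 3^2.76 ≈ 310.8339 + 20.7422 = 331.5761. Since 748.5896 > 331.5761, the triangle inequality is violated.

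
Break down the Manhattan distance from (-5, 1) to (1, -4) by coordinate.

Σ|x_i - y_i| = |-5 - 1| + |1 - (-4)| = 6 + 5 = 11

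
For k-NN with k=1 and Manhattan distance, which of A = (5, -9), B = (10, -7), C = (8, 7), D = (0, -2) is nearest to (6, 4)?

Distances: d(A) = 14, d(B) = 15, d(C) = 5, d(D) = 12. Nearest: C = (8, 7) with distance 5.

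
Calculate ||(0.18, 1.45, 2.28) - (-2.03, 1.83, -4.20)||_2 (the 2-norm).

(Σ|x_i - y_i|^2)^(1/2) = (|0.18 - (-2.03)|^2 + |1.45 - 1.83|^2 + |2.28 - (-4.2)|^2)^(1/2)
= (2.21^2 + 0.38^2 + 6.48^2)^(1/2) = (4.8841 + 0.1444 + 41.9904)^(1/2) = (47.0189)^(1/2) ≈ 6.857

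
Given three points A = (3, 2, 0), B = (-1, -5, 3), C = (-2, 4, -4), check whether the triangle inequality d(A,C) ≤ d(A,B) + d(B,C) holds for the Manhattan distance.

d(A,B) = 4 + 7 + 3 = 14, d(B,C) = 1 + 9 + 7 = 17, d(A,C) = 5 + 2 + 4 = 11.
d(A,C) = 11 ≤ 14 + 17 = 31. Triangle inequality is satisfied.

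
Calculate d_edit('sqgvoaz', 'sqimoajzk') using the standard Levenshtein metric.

Let D[i][j] be the edit distance between the first i characters of 'sqgvoaz' and the first j characters of 'sqimoajzk', with D[i][0] = i, D[0][j] = j, and D[i][j] = D[i-1][j-1] if the characters match, else 1 + min(D[i-1][j], D[i][j-1], D[i-1][j-1]). Filling the table (rows: prefixes of 'sqgvoaz', columns: prefixes of 'sqimoajzk'):
     ε  s  q  i  m  o  a  j  z  k
  ε  0  1  2  3  4  5  6  7  8  9
  s  1  0  1  2  3  4  5  6  7  8
  q  2  1  0  1  2  3  4  5  6  7
  g  3  2  1  1  2  3  4  5  6  7
  v  4  3  2  2  2  3  4  5  6  7
  o  5  4  3  3  3  2  3  4  5  6
  a  6  5  4  4  4  3  2  3  4  5
  z  7  6  5  5  5  4  3  3  3  4
The bottom-right entry gives D[7][9] = 4, so no sequence of fewer than 4 edits works. Backtracking through the table gives one optimal edit sequence (4 edits):
  sqgvoaz → sqivoaz (sub g→i @3)
  sqivoaz → sqimoaz (sub v→m @4)
  sqimoaz → sqimoajz (ins j @7)
  sqimoajz → sqimoajzk (ins k @9)
Edit distance = 4.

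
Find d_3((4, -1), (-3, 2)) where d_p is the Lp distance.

(Σ|x_i - y_i|^3)^(1/3) = (|4 - (-3)|^3 + |-1 - 2|^3)^(1/3)
= (7^3 + 3^3)^(1/3) = (343 + 27)^(1/3) = (370)^(1/3) ≈ 7.1791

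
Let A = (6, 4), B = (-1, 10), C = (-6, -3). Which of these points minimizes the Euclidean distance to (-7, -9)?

Distances: d(A) ≈ 18.3848, d(B) ≈ 19.9249, d(C) ≈ 6.0828. Nearest: C = (-6, -3) with distance 6.0828.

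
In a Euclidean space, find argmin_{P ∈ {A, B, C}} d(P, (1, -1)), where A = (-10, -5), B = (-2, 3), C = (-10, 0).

Distances: d(A) ≈ 11.7047, d(B) = 5, d(C) ≈ 11.0454. Nearest: B = (-2, 3) with distance 5.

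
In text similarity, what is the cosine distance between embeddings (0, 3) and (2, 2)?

With u = (0, 3), v = (2, 2):
u·v = 0·2 + 3·2 = 0 + 6 = 6.
|u| = √(0² + 3²) = √9, |v| = √(2² + 2²) = √8, so |u||v| = √(9·8) = √72.
cos θ = (u·v)/(|u||v|) = 6/√72 ≈ 0.7071
Cosine distance = 1 - cos θ ≈ 1 - 0.7071 = 0.2929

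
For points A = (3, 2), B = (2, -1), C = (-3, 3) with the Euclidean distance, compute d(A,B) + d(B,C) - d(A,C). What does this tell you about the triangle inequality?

d(A,B) = √(1² + 3²) = √10 ≈ 3.1623, d(B,C) = √(5² + 4²) = √41 ≈ 6.4031, d(A,C) = √(6² + 1²) = √37 ≈ 6.0828.
d(A,B) + d(B,C) - d(A,C) = 3.1623 + 6.4031 - 6.0828 = 9.5654 - 6.0828 = 3.4826 (to 4 decimal places). This is ≥ 0, so the triangle inequality holds for these points.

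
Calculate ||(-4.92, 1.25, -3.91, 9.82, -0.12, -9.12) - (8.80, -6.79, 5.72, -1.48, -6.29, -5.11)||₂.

√(Σ(x_i - y_i)²) = √((-4.92 - 8.8)² + (1.25 - (-6.79))² + (-3.91 - 5.72)² + (9.82 - (-1.48))² + (-0.12 - (-6.29))² + (-9.12 - (-5.11))²)
= √((-13.72)² + 8.04² + (-9.63)² + 11.3² + 6.17² + (-4.01)²) = √(188.2384 + 64.6416 + 92.7369 + 127.69 + 38.0689 + 16.0801) = √527.4559 ≈ 22.9664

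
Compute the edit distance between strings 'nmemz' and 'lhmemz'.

Let D[i][j] be the edit distance between the first i characters of 'nmemz' and the first j characters of 'lhmemz', with D[i][0] = i, D[0][j] = j, and D[i][j] = D[i-1][j-1] if the characters match, else 1 + min(D[i-1][j], D[i][j-1], D[i-1][j-1]). Filling the table (rows: prefixes of 'nmemz', columns: prefixes of 'lhmemz'):
     ε  l  h  m  e  m  z
  ε  0  1  2  3  4  5  6
  n  1  1  2  3  4  5  6
  m  2  2  2  2  3  4  5
  e  3  3  3  3  2  3  4
  m  4  4  4  3  3  2  3
  z  5  5  5  4  4  3  2
The bottom-right entry gives D[5][6] = 2, so no sequence of fewer than 2 edits works. Backtracking through the table gives one optimal edit sequence (2 edits):
  nmemz → lnmemz (ins l @1)
  lnmemz → lhmemz (sub n→h @2)
Edit distance = 2.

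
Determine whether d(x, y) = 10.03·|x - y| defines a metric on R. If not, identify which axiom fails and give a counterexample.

Yes. Since |x - y| is a metric on R and 10.03 > 0, the positive scalar multiple 10.03·|x - y| is also a metric: scaling by a positive constant preserves non-negativity, identity (d=0 ⟺ |x-y|=0 ⟺ x=y), symmetry, and the triangle inequality.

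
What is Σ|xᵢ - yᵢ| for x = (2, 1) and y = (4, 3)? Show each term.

Σ|x_i - y_i| = |2 - 4| + |1 - 3| = 2 + 2 = 4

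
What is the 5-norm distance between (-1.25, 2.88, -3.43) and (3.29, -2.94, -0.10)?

(Σ|x_i - y_i|^5)^(1/5) = (|-1.25 - 3.29|^5 + |2.88 - (-2.94)|^5 + |-3.43 - (-0.1)|^5)^(1/5)
= (4.54^5 + 5.82^5 + 3.33^5)^(1/5) ≈ (1928.7648 + 6677.5158 + 409.4691)^(1/5) = (9015.7497)^(1/5) ≈ 6.1802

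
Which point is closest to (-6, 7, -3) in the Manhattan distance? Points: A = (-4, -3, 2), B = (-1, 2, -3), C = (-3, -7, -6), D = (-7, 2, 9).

Distances: d(A) = 17, d(B) = 10, d(C) = 20, d(D) = 18. Nearest: B = (-1, 2, -3) with distance 10.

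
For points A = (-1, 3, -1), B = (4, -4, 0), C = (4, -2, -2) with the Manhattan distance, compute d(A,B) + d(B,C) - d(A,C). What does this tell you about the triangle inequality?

d(A,B) = 5 + 7 + 1 = 13, d(B,C) = 0 + 2 + 2 = 4, d(A,C) = 5 + 5 + 1 = 11.
d(A,B) + d(B,C) - d(A,C) = 13 + 4 - 11 = 17 - 11 = 6. This is ≥ 0, so the triangle inequality holds for these points.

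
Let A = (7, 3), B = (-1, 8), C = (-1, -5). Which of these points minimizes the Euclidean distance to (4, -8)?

Distances: d(A) ≈ 11.4018, d(B) ≈ 16.7631, d(C) ≈ 5.831. Nearest: C = (-1, -5) with distance 5.831.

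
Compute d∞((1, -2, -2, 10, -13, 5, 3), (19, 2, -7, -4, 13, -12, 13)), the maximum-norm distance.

max(|x_i - y_i|) = max(|1 - 19|, |-2 - 2|, |-2 - (-7)|, |10 - (-4)|, |-13 - 13|, |5 - (-12)|, |3 - 13|) = max(18, 4, 5, 14, 26, 17, 10) = 26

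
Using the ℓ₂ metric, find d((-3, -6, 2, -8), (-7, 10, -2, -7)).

√(Σ(x_i - y_i)²) = √((-3 - (-7))² + (-6 - 10)² + (2 - (-2))² + (-8 - (-7))²)
= √(4² + (-16)² + 4² + (-1)²) = √(16 + 256 + 16 + 1) = √289 = 17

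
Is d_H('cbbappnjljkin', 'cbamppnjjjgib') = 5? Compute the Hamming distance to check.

Differing positions: 3, 4, 9, 11, 13. Hamming distance = 5, so the claim is true.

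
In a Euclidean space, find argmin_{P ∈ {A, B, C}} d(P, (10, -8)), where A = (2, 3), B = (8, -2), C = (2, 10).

Distances: d(A) ≈ 13.6015, d(B) ≈ 6.3246, d(C) ≈ 19.6977. Nearest: B = (8, -2) with distance 6.3246.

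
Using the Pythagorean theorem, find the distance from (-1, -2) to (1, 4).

√(Σ(x_i - y_i)²) = √((-1 - 1)² + (-2 - 4)²)
= √((-2)² + (-6)²) = √(4 + 36) = √40 ≈ 6.3246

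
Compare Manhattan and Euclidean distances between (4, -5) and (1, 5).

L1 = |4 - 1| + |-5 - 5| = 3 + 10 = 13
L2 = √(3² + 10²) = √109 ≈ 10.4403
L1 ≥ L2 always (equality iff movement is along one axis); L1 > L2 here.
Ratio L1/L2 = 13/√109 ≈ 1.2452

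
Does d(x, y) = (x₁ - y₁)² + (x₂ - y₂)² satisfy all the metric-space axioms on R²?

No. The squared Euclidean distance fails the triangle inequality. Counterexample: x = (0, 0), y = (1, 4), z = (2, 8). d(x,z) = 2² + 8² = 68, but d(x,y) + d(y,z) = (1² + 4²) + (1² + 4²) = 17 + 17 = 34. Since 68 > 34, the triangle inequality is violated. (Note: √d, the ordinary Euclidean distance, IS a metric.)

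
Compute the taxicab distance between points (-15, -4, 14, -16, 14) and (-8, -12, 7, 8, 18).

Σ|x_i - y_i| = |-15 - (-8)| + |-4 - (-12)| + |14 - 7| + |-16 - 8| + |14 - 18| = 7 + 8 + 7 + 24 + 4 = 50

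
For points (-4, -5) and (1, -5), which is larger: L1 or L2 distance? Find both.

L1 = |-4 - 1| + |-5 - (-5)| = 5 + 0 = 5
L2 = √(5² + 0²) = √25 = 5
L1 ≥ L2 always (equality iff movement is along one axis); L1 = L2 here (movement is along a single axis).
Ratio L1/L2 = 5/5 = 1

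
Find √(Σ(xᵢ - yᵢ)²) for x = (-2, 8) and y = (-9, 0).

√(Σ(x_i - y_i)²) = √((-2 - (-9))² + (8 - 0)²)
= √(7² + 8²) = √(49 + 64) = √113 ≈ 10.6301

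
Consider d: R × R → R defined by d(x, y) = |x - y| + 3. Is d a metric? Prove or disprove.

No. d fails identity of indiscernibles (specifically d(x,x) = 0): d(-1, -1) = |-1 - (-1)| + 3 = 0 + 3 = 3 ≠ 0.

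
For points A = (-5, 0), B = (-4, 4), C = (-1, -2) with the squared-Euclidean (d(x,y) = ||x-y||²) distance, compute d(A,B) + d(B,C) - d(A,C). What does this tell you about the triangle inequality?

d(A,B) = 1² + 4² = 17, d(B,C) = 3² + 6² = 45, d(A,C) = 4² + 2² = 20.
d(A,B) + d(B,C) - d(A,C) = 17 + 45 - 20 = 62 - 20 = 42. This is ≥ 0, so the triangle inequality holds for these points.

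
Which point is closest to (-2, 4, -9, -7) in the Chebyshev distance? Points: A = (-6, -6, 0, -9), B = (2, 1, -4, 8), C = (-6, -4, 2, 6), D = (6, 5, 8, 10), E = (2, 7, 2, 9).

Distances: d(A) = 10, d(B) = 15, d(C) = 13, d(D) = 17, d(E) = 16. Nearest: A = (-6, -6, 0, -9) with distance 10.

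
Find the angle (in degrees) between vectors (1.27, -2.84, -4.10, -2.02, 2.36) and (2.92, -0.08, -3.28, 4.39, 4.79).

With u = (1.27, -2.84, -4.10, -2.02, 2.36), v = (2.92, -0.08, -3.28, 4.39, 4.79):
u·v = 1.27·2.92 + (-2.84)·(-0.08) + (-4.1)·(-3.28) + (-2.02)·4.39 + 2.36·4.79 = 3.7084 + 0.2272 + 13.448 + (-8.8678) + 11.3044 = 19.8202.
|u| = √(1.27² + (-2.84)² + (-4.1)² + (-2.02)² + 2.36²) = √(1.6129 + 8.0656 + 16.81 + 4.0804 + 5.5696) = √36.1385, |v| = √(2.92² + (-0.08)² + (-3.28)² + 4.39² + 4.79²) = √(8.5264 + 0.0064 + 10.7584 + 19.2721 + 22.9441) = √61.5074.
cos θ = (u·v)/(|u||v|) = 19.8202/(√36.1385·√61.5074) ≈ 0.420397
θ = arccos(0.420397) ≈ 65.14°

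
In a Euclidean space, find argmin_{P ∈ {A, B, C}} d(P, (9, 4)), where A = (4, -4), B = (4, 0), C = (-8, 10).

Distances: d(A) ≈ 9.434, d(B) ≈ 6.4031, d(C) ≈ 18.0278. Nearest: B = (4, 0) with distance 6.4031.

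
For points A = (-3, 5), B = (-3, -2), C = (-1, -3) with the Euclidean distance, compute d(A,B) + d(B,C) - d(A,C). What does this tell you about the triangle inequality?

d(A,B) = √(0² + 7²) = √49 = 7, d(B,C) = √(2² + 1²) = √5 ≈ 2.2361, d(A,C) = √(2² + 8²) = √68 ≈ 8.2462.
d(A,B) + d(B,C) - d(A,C) = 7 + 2.2361 - 8.2462 = 9.2361 - 8.2462 = 0.9899 (to 4 decimal places). This is ≥ 0, so the triangle inequality holds for these points.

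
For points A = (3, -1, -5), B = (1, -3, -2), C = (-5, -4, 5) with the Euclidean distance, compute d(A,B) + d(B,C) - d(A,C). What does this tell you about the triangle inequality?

d(A,B) = √(2² + 2² + 3²) = √17 ≈ 4.1231, d(B,C) = √(6² + 1² + 7²) = √86 ≈ 9.2736, d(A,C) = √(8² + 3² + 10²) = √173 ≈ 13.1529.
d(A,B) + d(B,C) - d(A,C) = 4.1231 + 9.2736 - 13.1529 = 13.3967 - 13.1529 = 0.2438 (to 4 decimal places). This is ≥ 0, so the triangle inequality holds for these points.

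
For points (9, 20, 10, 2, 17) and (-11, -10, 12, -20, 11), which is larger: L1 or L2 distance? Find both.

L1 = |9 - (-11)| + |20 - (-10)| + |10 - 12| + |2 - (-20)| + |17 - 11| = 20 + 30 + 2 + 22 + 6 = 80
L2 = √(20² + 30² + 2² + 22² + 6²) = √1824 ≈ 42.7083
L1 ≥ L2 always (equality iff movement is along one axis); L1 > L2 here.
Ratio L1/L2 = 80/√1824 ≈ 1.8732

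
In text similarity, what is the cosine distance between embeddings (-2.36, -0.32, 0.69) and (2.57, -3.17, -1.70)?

With u = (-2.36, -0.32, 0.69), v = (2.57, -3.17, -1.70):
u·v = (-2.36)·2.57 + (-0.32)·(-3.17) + 0.69·(-1.7) = (-6.0652) + 1.0144 + (-1.173) = -6.2238.
|u| = √((-2.36)² + (-0.32)² + 0.69²) = √(5.5696 + 0.1024 + 0.4761) = √6.1481, |v| = √(2.57² + (-3.17)² + (-1.7)²) = √(6.6049 + 10.0489 + 2.89) = √19.5438.
cos θ = (u·v)/(|u||v|) = -6.2238/(√6.1481·√19.5438) ≈ -0.5678
Cosine distance = 1 - cos θ ≈ 1 - (-0.5678) = 1.5678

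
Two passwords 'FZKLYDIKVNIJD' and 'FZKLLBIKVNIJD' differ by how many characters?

Differing positions: 5, 6. Hamming distance = 2.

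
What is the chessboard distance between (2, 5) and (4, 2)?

max(|x_i - y_i|) = max(|2 - 4|, |5 - 2|) = max(2, 3) = 3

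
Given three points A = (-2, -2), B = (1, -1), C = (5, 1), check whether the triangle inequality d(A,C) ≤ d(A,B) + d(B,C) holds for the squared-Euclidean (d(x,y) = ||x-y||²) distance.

d(A,B) = 3² + 1² = 10, d(B,C) = 4² + 2² = 20, d(A,C) = 7² + 3² = 58.
d(A,C) = 58 > 10 + 20 = 30. Triangle inequality is VIOLATED. (Squared-Euclidean is not a metric — this is a counterexample.)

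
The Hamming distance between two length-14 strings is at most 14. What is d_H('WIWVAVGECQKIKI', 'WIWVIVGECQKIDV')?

Differing positions: 5, 13, 14. Hamming distance = 3. The maximum possible Hamming distance for length-14 strings is 14, so d_H/14 = 3/14 ≈ 0.2143.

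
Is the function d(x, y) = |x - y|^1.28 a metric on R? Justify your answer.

No. d(x,y) = |x-y|^1.28 fails the triangle inequality since p = 1.28 > 1. Counterexample: x = 3, y = 15, z = 20. d(x,z) = |3 - 20|^1.28 = 17^1.28 ≈ 37.5815, but d(x,y) + d(y,z) = 12^1.28 + 5^1.28 ≈ 24.0631 + 7.8466 = 31.9097. Since 37.5815 > 31.9097, the triangle inequality is violated.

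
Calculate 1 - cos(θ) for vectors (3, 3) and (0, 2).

With u = (3, 3), v = (0, 2):
u·v = 3·0 + 3·2 = 0 + 6 = 6.
|u| = √(3² + 3²) = √18, |v| = √(0² + 2²) = √4, so |u||v| = √(18·4) = √72.
cos θ = (u·v)/(|u||v|) = 6/√72 ≈ 0.7071
Cosine distance = 1 - cos θ ≈ 1 - 0.7071 = 0.2929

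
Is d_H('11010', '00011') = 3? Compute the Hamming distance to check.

Differing positions: 1, 2, 5. Hamming distance = 3, so the claim is true.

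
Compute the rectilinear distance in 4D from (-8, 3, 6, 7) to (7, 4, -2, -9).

Σ|x_i - y_i| = |-8 - 7| + |3 - 4| + |6 - (-2)| + |7 - (-9)| = 15 + 1 + 8 + 16 = 40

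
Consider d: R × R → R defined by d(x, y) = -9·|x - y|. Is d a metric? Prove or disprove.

No. With c = -9 < 0, d fails non-negativity: d(6, 8) = -9·|6 - 8| = -9·2 = -18 < 0.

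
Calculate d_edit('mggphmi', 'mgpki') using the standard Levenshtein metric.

Let D[i][j] be the edit distance between the first i characters of 'mggphmi' and the first j characters of 'mgpki', with D[i][0] = i, D[0][j] = j, and D[i][j] = D[i-1][j-1] if the characters match, else 1 + min(D[i-1][j], D[i][j-1], D[i-1][j-1]). Filling the table (rows: prefixes of 'mggphmi', columns: prefixes of 'mgpki'):
     ε  m  g  p  k  i
  ε  0  1  2  3  4  5
  m  1  0  1  2  3  4
  g  2  1  0  1  2  3
  g  3  2  1  1  2  3
  p  4  3  2  1  2  3
  h  5  4  3  2  2  3
  m  6  5  4  3  3  3
  i  7  6  5  4  4  3
The bottom-right entry gives D[7][5] = 3, so no sequence of fewer than 3 edits works. Backtracking through the table gives one optimal edit sequence (3 edits):
  mggphmi → mgphmi (del g @2)
  mgphmi → mgpmi (del h @4)
  mgpmi → mgpki (sub m→k @4)
Edit distance = 3.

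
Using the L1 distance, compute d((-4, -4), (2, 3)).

Σ|x_i - y_i| = |-4 - 2| + |-4 - 3| = 6 + 7 = 13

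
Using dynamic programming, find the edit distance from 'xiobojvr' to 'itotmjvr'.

Let D[i][j] be the edit distance between the first i characters of 'xiobojvr' and the first j characters of 'itotmjvr', with D[i][0] = i, D[0][j] = j, and D[i][j] = D[i-1][j-1] if the characters match, else 1 + min(D[i-1][j], D[i][j-1], D[i-1][j-1]). Filling the table (rows: prefixes of 'xiobojvr', columns: prefixes of 'itotmjvr'):
     ε  i  t  o  t  m  j  v  r
  ε  0  1  2  3  4  5  6  7  8
  x  1  1  2  3  4  5  6  7  8
  i  2  1  2  3  4  5  6  7  8
  o  3  2  2  2  3  4  5  6  7
  b  4  3  3  3  3  4  5  6  7
  o  5  4  4  3  4  4  5  6  7
  j  6  5  5  4  4  5  4  5  6
  v  7  6  6  5  5  5  5  4  5
  r  8  7  7  6  6  6  6  5  4
The bottom-right entry gives D[8][8] = 4, so no sequence of fewer than 4 edits works. Backtracking through the table gives one optimal edit sequence (4 edits):
  xiobojvr → iiobojvr (sub x→i @1)
  iiobojvr → itobojvr (sub i→t @2)
  itobojvr → itotojvr (sub b→t @4)
  itotojvr → itotmjvr (sub o→m @5)
Edit distance = 4.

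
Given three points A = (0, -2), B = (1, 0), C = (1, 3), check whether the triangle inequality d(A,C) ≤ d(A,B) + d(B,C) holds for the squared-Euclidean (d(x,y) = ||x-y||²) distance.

d(A,B) = 1² + 2² = 5, d(B,C) = 0² + 3² = 9, d(A,C) = 1² + 5² = 26.
d(A,C) = 26 > 5 + 9 = 14. Triangle inequality is VIOLATED. (Squared-Euclidean is not a metric — this is a counterexample.)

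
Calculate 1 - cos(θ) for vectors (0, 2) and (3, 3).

With u = (0, 2), v = (3, 3):
u·v = 0·3 + 2·3 = 0 + 6 = 6.
|u| = √(0² + 2²) = √4, |v| = √(3² + 3²) = √18, so |u||v| = √(4·18) = √72.
cos θ = (u·v)/(|u||v|) = 6/√72 ≈ 0.7071
Cosine distance = 1 - cos θ ≈ 1 - 0.7071 = 0.2929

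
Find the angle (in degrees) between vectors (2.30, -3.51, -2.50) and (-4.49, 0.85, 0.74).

With u = (2.30, -3.51, -2.50), v = (-4.49, 0.85, 0.74):
u·v = 2.3·(-4.49) + (-3.51)·0.85 + (-2.5)·0.74 = (-10.327) + (-2.9835) + (-1.85) = -15.1605.
|u| = √(2.3² + (-3.51)² + (-2.5)²) = √(5.29 + 12.3201 + 6.25) = √23.8601, |v| = √((-4.49)² + 0.85² + 0.74²) = √(20.1601 + 0.7225 + 0.5476) = √21.4302.
cos θ = (u·v)/(|u||v|) = -15.1605/(√23.8601·√21.4302) ≈ -0.670447
θ = arccos(-0.670447) ≈ 132.1°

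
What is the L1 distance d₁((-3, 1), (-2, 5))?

Σ|x_i - y_i| = |-3 - (-2)| + |1 - 5| = 1 + 4 = 5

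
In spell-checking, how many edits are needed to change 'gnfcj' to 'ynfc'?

Let D[i][j] be the edit distance between the first i characters of 'gnfcj' and the first j characters of 'ynfc', with D[i][0] = i, D[0][j] = j, and D[i][j] = D[i-1][j-1] if the characters match, else 1 + min(D[i-1][j], D[i][j-1], D[i-1][j-1]). Filling the table (rows: prefixes of 'gnfcj', columns: prefixes of 'ynfc'):
     ε  y  n  f  c
  ε  0  1  2  3  4
  g  1  1  2  3  4
  n  2  2  1  2  3
  f  3  3  2  1  2
  c  4  4  3  2  1
  j  5  5  4  3  2
The bottom-right entry gives D[5][4] = 2, so no sequence of fewer than 2 edits works. Backtracking through the table gives one optimal edit sequence (2 edits):
  gnfcj → ynfcj (sub g→y @1)
  ynfcj → ynfc (del j @5)
Edit distance = 2.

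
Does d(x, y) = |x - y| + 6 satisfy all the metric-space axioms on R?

No. d fails identity of indiscernibles (specifically d(x,x) = 0): d(5, 5) = |5 - 5| + 6 = 0 + 6 = 6 ≠ 0.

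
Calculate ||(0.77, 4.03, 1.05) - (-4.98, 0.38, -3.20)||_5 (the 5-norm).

(Σ|x_i - y_i|^5)^(1/5) = (|0.77 - (-4.98)|^5 + |4.03 - 0.38|^5 + |1.05 - (-3.2)|^5)^(1/5)
= (5.75^5 + 3.65^5 + 4.25^5)^(1/5) ≈ (6285.4912 + 647.8349 + 1386.5791)^(1/5) = (8319.9052)^(1/5) ≈ 6.0817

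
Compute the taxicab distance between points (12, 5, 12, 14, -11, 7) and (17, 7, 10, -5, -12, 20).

Σ|x_i - y_i| = |12 - 17| + |5 - 7| + |12 - 10| + |14 - (-5)| + |-11 - (-12)| + |7 - 20| = 5 + 2 + 2 + 19 + 1 + 13 = 42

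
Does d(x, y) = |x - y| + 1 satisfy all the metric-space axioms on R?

No. d fails identity of indiscernibles (specifically d(x,x) = 0): d(8, 8) = |8 - 8| + 1 = 0 + 1 = 1 ≠ 0.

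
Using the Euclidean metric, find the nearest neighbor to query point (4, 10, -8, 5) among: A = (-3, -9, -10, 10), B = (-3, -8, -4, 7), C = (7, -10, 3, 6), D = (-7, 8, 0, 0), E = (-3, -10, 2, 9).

Distances: d(A) ≈ 20.9523, d(B) ≈ 19.8242, d(C) ≈ 23.0434, d(D) ≈ 14.6287, d(E) ≈ 23.7697. Nearest: D = (-7, 8, 0, 0) with distance 14.6287.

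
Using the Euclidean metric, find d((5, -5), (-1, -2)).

√(Σ(x_i - y_i)²) = √((5 - (-1))² + (-5 - (-2))²)
= √(6² + (-3)²) = √(36 + 9) = √45 ≈ 6.7082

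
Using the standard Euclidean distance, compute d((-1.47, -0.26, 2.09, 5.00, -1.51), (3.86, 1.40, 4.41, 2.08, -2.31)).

(Σ|x_i - y_i|^2)^(1/2) = (|-1.47 - 3.86|^2 + |-0.26 - 1.4|^2 + |2.09 - 4.41|^2 + |5 - 2.08|^2 + |-1.51 - (-2.31)|^2)^(1/2)
= (5.33^2 + 1.66^2 + 2.32^2 + 2.92^2 + 0.8^2)^(1/2) = (28.4089 + 2.7556 + 5.3824 + 8.5264 + 0.64)^(1/2) = (45.7133)^(1/2) ≈ 6.7612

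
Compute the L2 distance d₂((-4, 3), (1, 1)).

√(Σ(x_i - y_i)²) = √((-4 - 1)² + (3 - 1)²)
= √((-5)² + 2²) = √(25 + 4) = √29 ≈ 5.3852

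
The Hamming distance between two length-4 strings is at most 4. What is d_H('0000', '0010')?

Differing positions: 3. Hamming distance = 1. The maximum possible Hamming distance for length-4 strings is 4, so d_H/4 = 1/4 = 0.25.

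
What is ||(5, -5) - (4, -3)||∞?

max(|x_i - y_i|) = max(|5 - 4|, |-5 - (-3)|) = max(1, 2) = 2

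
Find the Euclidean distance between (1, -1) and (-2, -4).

√(Σ(x_i - y_i)²) = √((1 - (-2))² + (-1 - (-4))²)
= √(3² + 3²) = √(9 + 9) = √18 ≈ 4.2426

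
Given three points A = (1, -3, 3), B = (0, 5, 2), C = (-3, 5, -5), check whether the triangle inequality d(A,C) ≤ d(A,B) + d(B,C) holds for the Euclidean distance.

d(A,B) = √(1² + 8² + 1²) = √66 ≈ 8.124, d(B,C) = √(3² + 0² + 7²) = √58 ≈ 7.6158, d(A,C) = √(4² + 8² + 8²) = √144 = 12.
d(A,C) = 12 ≤ 8.124 + 7.6158 = 15.7398. Triangle inequality is satisfied.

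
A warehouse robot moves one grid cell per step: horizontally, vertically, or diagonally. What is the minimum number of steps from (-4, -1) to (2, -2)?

max(|x_i - y_i|) = max(|-4 - 2|, |-1 - (-2)|) = max(6, 1) = 6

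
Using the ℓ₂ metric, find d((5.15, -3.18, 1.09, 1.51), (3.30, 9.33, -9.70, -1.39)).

√(Σ(x_i - y_i)²) = √((5.15 - 3.3)² + (-3.18 - 9.33)² + (1.09 - (-9.7))² + (1.51 - (-1.39))²)
= √(1.85² + (-12.51)² + 10.79² + 2.9²) = √(3.4225 + 156.5001 + 116.4241 + 8.41) = √284.7567 ≈ 16.8747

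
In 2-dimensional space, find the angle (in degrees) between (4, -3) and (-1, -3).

With u = (4, -3), v = (-1, -3):
u·v = 4·(-1) + (-3)·(-3) = (-4) + 9 = 5.
|u| = √(4² + (-3)²) = √25, |v| = √((-1)² + (-3)²) = √10, so |u||v| = √(25·10) = √250.
cos θ = (u·v)/(|u||v|) = 5/√250 ≈ 0.316228
θ = arccos(0.316228) ≈ 71.57°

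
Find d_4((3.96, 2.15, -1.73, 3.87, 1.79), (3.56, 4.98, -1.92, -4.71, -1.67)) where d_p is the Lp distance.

(Σ|x_i - y_i|^4)^(1/4) = (|3.96 - 3.56|^4 + |2.15 - 4.98|^4 + |-1.73 - (-1.92)|^4 + |3.87 - (-4.71)|^4 + |1.79 - (-1.67)|^4)^(1/4)
= (0.4^4 + 2.83^4 + 0.19^4 + 8.58^4 + 3.46^4)^(1/4) ≈ (0.0256 + 64.1425 + 0.0013 + 5419.3743 + 143.3192)^(1/4) = (5626.8629)^(1/4) ≈ 8.661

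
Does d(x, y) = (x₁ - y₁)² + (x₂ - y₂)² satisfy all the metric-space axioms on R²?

No. The squared Euclidean distance fails the triangle inequality. Counterexample: x = (0, 0), y = (2, 5), z = (4, 10). d(x,z) = 4² + 10² = 116, but d(x,y) + d(y,z) = (2² + 5²) + (2² + 5²) = 29 + 29 = 58. Since 116 > 58, the triangle inequality is violated. (Note: √d, the ordinary Euclidean distance, IS a metric.)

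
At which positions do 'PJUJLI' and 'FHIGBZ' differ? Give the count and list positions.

Differing positions: 1, 2, 3, 4, 5, 6. Hamming distance = 6.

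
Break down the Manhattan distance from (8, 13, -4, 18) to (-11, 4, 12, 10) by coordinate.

Σ|x_i - y_i| = |8 - (-11)| + |13 - 4| + |-4 - 12| + |18 - 10| = 19 + 9 + 16 + 8 = 52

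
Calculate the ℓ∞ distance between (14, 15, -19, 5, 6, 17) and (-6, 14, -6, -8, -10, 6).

max(|x_i - y_i|) = max(|14 - (-6)|, |15 - 14|, |-19 - (-6)|, |5 - (-8)|, |6 - (-10)|, |17 - 6|) = max(20, 1, 13, 13, 16, 11) = 20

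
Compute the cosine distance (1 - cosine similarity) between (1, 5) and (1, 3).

With u = (1, 5), v = (1, 3):
u·v = 1·1 + 5·3 = 1 + 15 = 16.
|u| = √(1² + 5²) = √26, |v| = √(1² + 3²) = √10, so |u||v| = √(26·10) = √260.
cos θ = (u·v)/(|u||v|) = 16/√260 ≈ 0.9923
Cosine distance = 1 - cos θ ≈ 1 - 0.9923 = 0.0077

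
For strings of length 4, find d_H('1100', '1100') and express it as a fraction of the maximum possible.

Differing positions: none. Hamming distance = 0. The maximum possible Hamming distance for length-4 strings is 4, so d_H/4 = 0/4 = 0.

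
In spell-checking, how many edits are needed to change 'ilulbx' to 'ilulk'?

Let D[i][j] be the edit distance between the first i characters of 'ilulbx' and the first j characters of 'ilulk', with D[i][0] = i, D[0][j] = j, and D[i][j] = D[i-1][j-1] if the characters match, else 1 + min(D[i-1][j], D[i][j-1], D[i-1][j-1]). Filling the table (rows: prefixes of 'ilulbx', columns: prefixes of 'ilulk'):
     ε  i  l  u  l  k
  ε  0  1  2  3  4  5
  i  1  0  1  2  3  4
  l  2  1  0  1  2  3
  u  3  2  1  0  1  2
  l  4  3  2  1  0  1
  b  5  4  3  2  1  1
  x  6  5  4  3  2  2
The bottom-right entry gives D[6][5] = 2, so no sequence of fewer than 2 edits works. Backtracking through the table gives one optimal edit sequence (2 edits):
  ilulbx → ilulx (del b @5)
  ilulx → ilulk (sub x→k @5)
Edit distance = 2.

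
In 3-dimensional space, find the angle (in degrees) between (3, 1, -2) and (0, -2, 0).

With u = (3, 1, -2), v = (0, -2, 0):
u·v = 3·0 + 1·(-2) + (-2)·0 = 0 + (-2) + 0 = -2.
|u| = √(3² + 1² + (-2)²) = √14, |v| = √(0² + (-2)² + 0²) = √4, so |u||v| = √(14·4) = √56.
cos θ = (u·v)/(|u||v|) = -2/√56 ≈ -0.267261
θ = arccos(-0.267261) ≈ 105.5°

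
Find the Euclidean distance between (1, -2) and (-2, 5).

√(Σ(x_i - y_i)²) = √((1 - (-2))² + (-2 - 5)²)
= √(3² + (-7)²) = √(9 + 49) = √58 ≈ 7.6158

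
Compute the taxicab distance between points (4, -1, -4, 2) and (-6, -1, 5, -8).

Σ|x_i - y_i| = |4 - (-6)| + |-1 - (-1)| + |-4 - 5| + |2 - (-8)| = 10 + 0 + 9 + 10 = 29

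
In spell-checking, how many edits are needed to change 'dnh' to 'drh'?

Let D[i][j] be the edit distance between the first i characters of 'dnh' and the first j characters of 'drh', with D[i][0] = i, D[0][j] = j, and D[i][j] = D[i-1][j-1] if the characters match, else 1 + min(D[i-1][j], D[i][j-1], D[i-1][j-1]). Filling the table (rows: prefixes of 'dnh', columns: prefixes of 'drh'):
     ε  d  r  h
  ε  0  1  2  3
  d  1  0  1  2
  n  2  1  1  2
  h  3  2  2  1
The bottom-right entry gives D[3][3] = 1, so no sequence of fewer than 1 edit works. Backtracking through the table gives one optimal edit sequence (1 edit):
  dnh → drh (sub n→r @2)
Edit distance = 1.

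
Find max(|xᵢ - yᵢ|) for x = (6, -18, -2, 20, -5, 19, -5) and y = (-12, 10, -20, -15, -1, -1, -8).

max(|x_i - y_i|) = max(|6 - (-12)|, |-18 - 10|, |-2 - (-20)|, |20 - (-15)|, |-5 - (-1)|, |19 - (-1)|, |-5 - (-8)|) = max(18, 28, 18, 35, 4, 20, 3) = 35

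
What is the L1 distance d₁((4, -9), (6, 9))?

Σ|x_i - y_i| = |4 - 6| + |-9 - 9| = 2 + 18 = 20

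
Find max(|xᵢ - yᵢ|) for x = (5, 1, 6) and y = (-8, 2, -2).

max(|x_i - y_i|) = max(|5 - (-8)|, |1 - 2|, |6 - (-2)|) = max(13, 1, 8) = 13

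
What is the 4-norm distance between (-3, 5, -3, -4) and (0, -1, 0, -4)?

(Σ|x_i - y_i|^4)^(1/4) = (|-3 - 0|^4 + |5 - (-1)|^4 + |-3 - 0|^4 + |-4 - (-4)|^4)^(1/4)
= (3^4 + 6^4 + 3^4 + 0^4)^(1/4) = (81 + 1296 + 81 + 0)^(1/4) = (1458)^(1/4) ≈ 6.1793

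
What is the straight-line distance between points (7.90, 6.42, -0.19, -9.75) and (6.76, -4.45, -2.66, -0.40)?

√(Σ(x_i - y_i)²) = √((7.9 - 6.76)² + (6.42 - (-4.45))² + (-0.19 - (-2.66))² + (-9.75 - (-0.4))²)
= √(1.14² + 10.87² + 2.47² + (-9.35)²) = √(1.2996 + 118.1569 + 6.1009 + 87.4225) = √212.9799 ≈ 14.5938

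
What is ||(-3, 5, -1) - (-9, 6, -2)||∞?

max(|x_i - y_i|) = max(|-3 - (-9)|, |5 - 6|, |-1 - (-2)|) = max(6, 1, 1) = 6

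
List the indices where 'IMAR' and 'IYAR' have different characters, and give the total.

Differing positions: 2. Hamming distance = 1.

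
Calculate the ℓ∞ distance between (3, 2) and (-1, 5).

max(|x_i - y_i|) = max(|3 - (-1)|, |2 - 5|) = max(4, 3) = 4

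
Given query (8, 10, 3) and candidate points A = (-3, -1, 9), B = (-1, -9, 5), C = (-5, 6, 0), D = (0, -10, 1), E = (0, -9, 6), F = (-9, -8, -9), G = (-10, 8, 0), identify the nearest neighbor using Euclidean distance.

Distances: d(A) ≈ 16.6733, d(B) ≈ 21.1187, d(C) ≈ 13.9284, d(D) ≈ 21.6333, d(E) ≈ 20.8327, d(F) ≈ 27.5136, d(G) ≈ 18.3576. Nearest: C = (-5, 6, 0) with distance 13.9284.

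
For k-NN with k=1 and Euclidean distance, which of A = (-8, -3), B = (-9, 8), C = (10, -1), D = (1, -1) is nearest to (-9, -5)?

Distances: d(A) ≈ 2.2361, d(B) = 13, d(C) ≈ 19.4165, d(D) ≈ 10.7703. Nearest: A = (-8, -3) with distance 2.2361.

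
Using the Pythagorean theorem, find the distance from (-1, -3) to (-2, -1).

√(Σ(x_i - y_i)²) = √((-1 - (-2))² + (-3 - (-1))²)
= √(1² + (-2)²) = √(1 + 4) = √5 ≈ 2.2361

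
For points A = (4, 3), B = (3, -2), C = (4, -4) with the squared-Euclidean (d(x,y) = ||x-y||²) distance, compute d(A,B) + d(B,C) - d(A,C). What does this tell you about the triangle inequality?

d(A,B) = 1² + 5² = 26, d(B,C) = 1² + 2² = 5, d(A,C) = 0² + 7² = 49.
d(A,B) + d(B,C) - d(A,C) = 26 + 5 - 49 = 31 - 49 = -18. This is < 0, so the triangle inequality FAILS for these points (squared-Euclidean is not a metric).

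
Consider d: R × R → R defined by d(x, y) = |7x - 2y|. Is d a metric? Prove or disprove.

No. d fails symmetry: d(6, 4) = |7·6 - 2·4| = |34| = 34, but d(4, 6) = |7·4 - 2·6| = |16| = 16. Since 34 ≠ 16, d(x,y) ≠ d(y,x) in general.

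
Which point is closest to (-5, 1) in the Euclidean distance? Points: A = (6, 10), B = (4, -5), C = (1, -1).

Distances: d(A) ≈ 14.2127, d(B) ≈ 10.8167, d(C) ≈ 6.3246. Nearest: C = (1, -1) with distance 6.3246.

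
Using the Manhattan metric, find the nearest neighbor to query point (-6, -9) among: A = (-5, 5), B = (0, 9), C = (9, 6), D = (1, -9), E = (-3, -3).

Distances: d(A) = 15, d(B) = 24, d(C) = 30, d(D) = 7, d(E) = 9. Nearest: D = (1, -9) with distance 7.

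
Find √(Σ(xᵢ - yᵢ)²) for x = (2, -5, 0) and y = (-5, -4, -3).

√(Σ(x_i - y_i)²) = √((2 - (-5))² + (-5 - (-4))² + (0 - (-3))²)
= √(7² + (-1)² + 3²) = √(49 + 1 + 9) = √59 ≈ 7.6811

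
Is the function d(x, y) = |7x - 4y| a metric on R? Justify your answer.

No. d fails symmetry: d(4, 1) = |7·4 - 4·1| = |24| = 24, but d(1, 4) = |7·1 - 4·4| = |-9| = 9. Since 24 ≠ 9, d(x,y) ≠ d(y,x) in general.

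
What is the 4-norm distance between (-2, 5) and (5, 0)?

(Σ|x_i - y_i|^4)^(1/4) = (|-2 - 5|^4 + |5 - 0|^4)^(1/4)
= (7^4 + 5^4)^(1/4) = (2401 + 625)^(1/4) = (3026)^(1/4) ≈ 7.4168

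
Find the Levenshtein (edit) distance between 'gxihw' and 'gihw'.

Let D[i][j] be the edit distance between the first i characters of 'gxihw' and the first j characters of 'gihw', with D[i][0] = i, D[0][j] = j, and D[i][j] = D[i-1][j-1] if the characters match, else 1 + min(D[i-1][j], D[i][j-1], D[i-1][j-1]). Filling the table (rows: prefixes of 'gxihw', columns: prefixes of 'gihw'):
     ε  g  i  h  w
  ε  0  1  2  3  4
  g  1  0  1  2  3
  x  2  1  1  2  3
  i  3  2  1  2  3
  h  4  3  2  1  2
  w  5  4  3  2  1
The bottom-right entry gives D[5][4] = 1, so no sequence of fewer than 1 edit works. Backtracking through the table gives one optimal edit sequence (1 edit):
  gxihw → gihw (del x @2)
Edit distance = 1.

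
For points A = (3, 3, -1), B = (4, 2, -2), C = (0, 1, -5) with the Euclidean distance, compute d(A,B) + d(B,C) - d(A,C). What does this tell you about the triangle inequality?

d(A,B) = √(1² + 1² + 1²) = √3 ≈ 1.7321, d(B,C) = √(4² + 1² + 3²) = √26 ≈ 5.099, d(A,C) = √(3² + 2² + 4²) = √29 ≈ 5.3852.
d(A,B) + d(B,C) - d(A,C) = 1.7321 + 5.099 - 5.3852 = 6.8311 - 5.3852 = 1.4459 (to 4 decimal places). This is ≥ 0, so the triangle inequality holds for these points.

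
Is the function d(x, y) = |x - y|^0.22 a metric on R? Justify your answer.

Yes. With 0 < p = 0.22 ≤ 1, d(x,y) = |x-y|^0.22 is a metric on R. Non-negativity and symmetry are immediate; |x-y|^0.22 = 0 ⟺ |x-y| = 0 ⟺ x = y. For the triangle inequality, the function t ↦ t^0.22 is subadditive on [0,∞) when p ≤ 1, so |x-z|^0.22 ≤ (|x-y| + |y-z|)^0.22 ≤ |x-y|^0.22 + |y-z|^0.22.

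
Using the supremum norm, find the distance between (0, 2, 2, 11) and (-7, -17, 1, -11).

max(|x_i - y_i|) = max(|0 - (-7)|, |2 - (-17)|, |2 - 1|, |11 - (-11)|) = max(7, 19, 1, 22) = 22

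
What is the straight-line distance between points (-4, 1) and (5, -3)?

√(Σ(x_i - y_i)²) = √((-4 - 5)² + (1 - (-3))²)
= √((-9)² + 4²) = √(81 + 16) = √97 ≈ 9.8489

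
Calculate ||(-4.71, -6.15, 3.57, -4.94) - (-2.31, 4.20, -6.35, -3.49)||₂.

√(Σ(x_i - y_i)²) = √((-4.71 - (-2.31))² + (-6.15 - 4.2)² + (3.57 - (-6.35))² + (-4.94 - (-3.49))²)
= √((-2.4)² + (-10.35)² + 9.92² + (-1.45)²) = √(5.76 + 107.1225 + 98.4064 + 2.1025) = √213.3914 ≈ 14.6079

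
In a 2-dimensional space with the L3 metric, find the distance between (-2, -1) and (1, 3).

(Σ|x_i - y_i|^3)^(1/3) = (|-2 - 1|^3 + |-1 - 3|^3)^(1/3)
= (3^3 + 4^3)^(1/3) = (27 + 64)^(1/3) = (91)^(1/3) ≈ 4.4979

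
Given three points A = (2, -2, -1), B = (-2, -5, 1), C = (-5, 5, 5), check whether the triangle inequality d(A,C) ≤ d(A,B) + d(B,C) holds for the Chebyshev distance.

d(A,B) = max(4, 3, 2) = 4, d(B,C) = max(3, 10, 4) = 10, d(A,C) = max(7, 7, 6) = 7.
d(A,C) = 7 ≤ 4 + 10 = 14. Triangle inequality is satisfied.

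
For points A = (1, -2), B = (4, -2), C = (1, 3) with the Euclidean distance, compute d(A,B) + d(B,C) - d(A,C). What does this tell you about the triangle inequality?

d(A,B) = √(3² + 0²) = √9 = 3, d(B,C) = √(3² + 5²) = √34 ≈ 5.831, d(A,C) = √(0² + 5²) = √25 = 5.
d(A,B) + d(B,C) - d(A,C) = 3 + 5.831 - 5 = 8.831 - 5 = 3.831 (to 4 decimal places). This is ≥ 0, so the triangle inequality holds for these points.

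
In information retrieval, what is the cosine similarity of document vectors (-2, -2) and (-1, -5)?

With u = (-2, -2), v = (-1, -5):
u·v = (-2)·(-1) + (-2)·(-5) = 2 + 10 = 12.
|u| = √((-2)² + (-2)²) = √8, |v| = √((-1)² + (-5)²) = √26, so |u||v| = √(8·26) = √208.
cos θ = (u·v)/(|u||v|) = 12/√208 ≈ 0.8321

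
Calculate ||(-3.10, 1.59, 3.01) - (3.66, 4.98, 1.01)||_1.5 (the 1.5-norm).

(Σ|x_i - y_i|^1.5)^(1/1.5) = (|-3.1 - 3.66|^1.5 + |1.59 - 4.98|^1.5 + |3.01 - 1.01|^1.5)^(1/1.5)
= (6.76^1.5 + 3.39^1.5 + 2^1.5)^(1/1.5) ≈ (17.576 + 6.2417 + 2.8284)^(1/1.5) = (26.6461)^(1/1.5) ≈ 8.9212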